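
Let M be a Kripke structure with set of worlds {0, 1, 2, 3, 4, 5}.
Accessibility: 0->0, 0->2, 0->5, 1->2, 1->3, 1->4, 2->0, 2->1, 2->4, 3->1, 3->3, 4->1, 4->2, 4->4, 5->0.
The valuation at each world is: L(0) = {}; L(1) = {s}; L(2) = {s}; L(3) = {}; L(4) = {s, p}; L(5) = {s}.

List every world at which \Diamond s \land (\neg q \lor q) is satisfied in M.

0, 1, 2, 3, 4

Let φ = \Diamond s \land (\neg q \lor q). Evaluate φ at each world:
  0 (successors {0, 2, 5}): φ is true.
  1 (successors {2, 3, 4}): φ is true.
  2 (successors {0, 1, 4}): φ is true.
  3 (successors {1, 3}): φ is true.
  4 (successors {1, 2, 4}): φ is true.
  5 (successors {0}): φ is false.
For instance, at 5:
  At 5: \Diamond s is false, \neg q \lor q is true, so \Diamond s \land (\neg q \lor q) is false.
    At 5: \Diamond s requires s at some successor in {0}.
      At 0: s is false.
    So \Diamond s is false at 5.
Satisfying worlds: {0, 1, 2, 3, 4}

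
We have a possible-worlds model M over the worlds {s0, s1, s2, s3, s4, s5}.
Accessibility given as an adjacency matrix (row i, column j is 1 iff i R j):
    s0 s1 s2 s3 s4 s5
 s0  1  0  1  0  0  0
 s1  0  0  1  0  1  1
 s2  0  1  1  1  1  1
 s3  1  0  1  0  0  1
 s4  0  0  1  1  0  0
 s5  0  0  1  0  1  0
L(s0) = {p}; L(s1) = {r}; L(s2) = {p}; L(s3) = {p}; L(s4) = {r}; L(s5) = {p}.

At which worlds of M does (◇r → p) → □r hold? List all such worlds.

Let φ = (◇r → p) → □r. Evaluate φ at each world:
  s0 (successors {s0, s2}): φ is false.
  s1 (successors {s2, s4, s5}): φ is true.
  s2 (successors {s1, s2, s3, s4, s5}): φ is false.
  s3 (successors {s0, s2, s5}): φ is false.
  s4 (successors {s2, s3}): φ is false.
  s5 (successors {s2, s4}): φ is false.
For instance, at s2:
  At s2: ◇r → p is true, □r is false, so (◇r → p) → □r is false.
    At s2: ◇r is true, p is true, so ◇r → p is true.
      At s2: ◇r requires r at some successor in {s1, s2, s3, s4, s5}.
        r holds at s1, so ◇r is true at s2.
    At s2: □r requires r at every successor {s1, s2, s3, s4, s5}.
      r fails at s2, so □r is false at s2.
Satisfying worlds: {s1}

s1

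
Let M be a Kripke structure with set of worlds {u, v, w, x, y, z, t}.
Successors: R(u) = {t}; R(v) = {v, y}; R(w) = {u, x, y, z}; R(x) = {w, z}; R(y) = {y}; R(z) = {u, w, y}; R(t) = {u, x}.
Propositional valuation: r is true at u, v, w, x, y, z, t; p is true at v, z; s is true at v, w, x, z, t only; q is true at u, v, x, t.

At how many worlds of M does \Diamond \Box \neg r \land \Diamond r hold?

0

Let φ = \Diamond \Box \neg r \land \Diamond r. Evaluate φ at each world:
  u (successors {t}): φ is false.
  v (successors {v, y}): φ is false.
  w (successors {u, x, y, z}): φ is false.
  x (successors {w, z}): φ is false.
  y (successors {y}): φ is false.
  z (successors {u, w, y}): φ is false.
  t (successors {u, x}): φ is false.
For instance, at u:
  At u: \Diamond \Box \neg r is false, \Diamond r is true, so \Diamond \Box \neg r \land \Diamond r is false.
    At u: \Diamond \Box \neg r requires \Box \neg r at some successor in {t}.
      At t: \Box \neg r is false.
    So \Diamond \Box \neg r is false at u.
    At u: \Diamond r requires r at some successor in {t}.
      r holds at t, so \Diamond r is true at u.
Satisfying worlds: none.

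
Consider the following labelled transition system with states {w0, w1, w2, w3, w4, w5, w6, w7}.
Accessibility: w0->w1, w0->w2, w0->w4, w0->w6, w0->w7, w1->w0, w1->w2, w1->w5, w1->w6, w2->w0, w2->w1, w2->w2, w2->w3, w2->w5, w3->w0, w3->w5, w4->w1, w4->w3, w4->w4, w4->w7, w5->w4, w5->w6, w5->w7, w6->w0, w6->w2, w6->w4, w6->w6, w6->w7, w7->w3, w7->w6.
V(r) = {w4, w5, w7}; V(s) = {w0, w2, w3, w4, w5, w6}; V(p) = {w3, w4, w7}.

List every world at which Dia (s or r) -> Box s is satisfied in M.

Let φ = Dia (s or r) -> Box s. Evaluate φ at each world:
  w0 (successors {w1, w2, w4, w6, w7}): φ is false.
  w1 (successors {w0, w2, w5, w6}): φ is true.
  w2 (successors {w0, w1, w2, w3, w5}): φ is false.
  w3 (successors {w0, w5}): φ is true.
  w4 (successors {w1, w3, w4, w7}): φ is false.
  w5 (successors {w4, w6, w7}): φ is false.
  w6 (successors {w0, w2, w4, w6, w7}): φ is false.
  w7 (successors {w3, w6}): φ is true.
For instance, at w3:
  At w3: Dia (s or r) is true, Box s is true, so Dia (s or r) -> Box s is true.
    At w3: Dia (s or r) requires s or r at some successor in {w0, w5}.
      s or r holds at w0, so Dia (s or r) is true at w3.
    At w3: Box s requires s at every successor {w0, w5}.
      At w0: s is true.
      At w5: s is true.
    So Box s is true at w3.
Satisfying worlds: {w1, w3, w7}

w1, w3, w7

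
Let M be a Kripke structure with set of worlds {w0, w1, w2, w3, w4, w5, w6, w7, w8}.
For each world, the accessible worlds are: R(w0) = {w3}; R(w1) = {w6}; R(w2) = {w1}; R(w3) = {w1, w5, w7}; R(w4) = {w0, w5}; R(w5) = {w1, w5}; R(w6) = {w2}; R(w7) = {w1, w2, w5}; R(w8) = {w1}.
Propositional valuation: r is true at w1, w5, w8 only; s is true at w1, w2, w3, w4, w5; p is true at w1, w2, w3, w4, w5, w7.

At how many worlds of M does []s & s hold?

2

Let φ = []s & s. Evaluate φ at each world:
  w0 (successors {w3}): φ is false.
  w1 (successors {w6}): φ is false.
  w2 (successors {w1}): φ is true.
  w3 (successors {w1, w5, w7}): φ is false.
  w4 (successors {w0, w5}): φ is false.
  w5 (successors {w1, w5}): φ is true.
  w6 (successors {w2}): φ is false.
  w7 (successors {w1, w2, w5}): φ is false.
  w8 (successors {w1}): φ is false.
For instance, at w0:
  At w0: []s is true, s is false, so []s & s is false.
    At w0: []s requires s at every successor {w3}.
      At w3: s is true.
    So []s is true at w0.
Satisfying worlds: {w2, w5}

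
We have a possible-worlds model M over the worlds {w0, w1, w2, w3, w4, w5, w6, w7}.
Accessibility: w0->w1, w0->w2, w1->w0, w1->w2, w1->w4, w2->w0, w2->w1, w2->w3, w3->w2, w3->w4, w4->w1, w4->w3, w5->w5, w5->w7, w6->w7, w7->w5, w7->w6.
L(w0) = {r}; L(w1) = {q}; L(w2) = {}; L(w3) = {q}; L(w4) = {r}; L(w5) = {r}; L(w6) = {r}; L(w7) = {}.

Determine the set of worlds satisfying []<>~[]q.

w0, w1, w2, w3, w4, w5, w6, w7

Recall that []ψ holds at a world iff ψ holds at every accessible world, and <>ψ holds iff ψ holds at some accessible world.
Let φ = []<>~[]q. Evaluate φ at each world:
  w0 (successors {w1, w2}): φ is true.
  w1 (successors {w0, w2, w4}): φ is true.
  w2 (successors {w0, w1, w3}): φ is true.
  w3 (successors {w2, w4}): φ is true.
  w4 (successors {w1, w3}): φ is true.
  w5 (successors {w5, w7}): φ is true.
  w6 (successors {w7}): φ is true.
  w7 (successors {w5, w6}): φ is true.
For instance, at w1:
  At w1: []<>~[]q requires <>~[]q at every successor {w0, w2, w4}.
      At w0: <>~[]q requires ~[]q at some successor in {w1, w2}.
        ~[]q holds at w1, so <>~[]q is true at w0.
      At w2: <>~[]q requires ~[]q at some successor in {w0, w1, w3}.
        ~[]q holds at w0, so <>~[]q is true at w2.
      At w4: <>~[]q requires ~[]q at some successor in {w1, w3}.
        ~[]q holds at w1, so <>~[]q is true at w4.
  So []<>~[]q is true at w1.
Satisfying worlds: {w0, w1, w2, w3, w4, w5, w6, w7}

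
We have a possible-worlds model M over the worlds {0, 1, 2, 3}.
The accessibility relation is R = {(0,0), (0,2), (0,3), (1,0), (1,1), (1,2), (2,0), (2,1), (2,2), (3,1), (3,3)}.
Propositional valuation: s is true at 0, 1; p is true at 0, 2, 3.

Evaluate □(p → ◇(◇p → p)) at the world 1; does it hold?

Yes

At 1: □(p → ◇(◇p → p)) requires p → ◇(◇p → p) at every successor {0, 1, 2}.
    At 0: p is true, ◇(◇p → p) is true, so p → ◇(◇p → p) is true.
      At 0: ◇(◇p → p) requires ◇p → p at some successor in {0, 2, 3}.
        ◇p → p holds at 0, so ◇(◇p → p) is true at 0.
    At 1: p is false, ◇(◇p → p) is true, so p → ◇(◇p → p) is true.
      At 1: ◇(◇p → p) requires ◇p → p at some successor in {0, 1, 2}.
        ◇p → p holds at 0, so ◇(◇p → p) is true at 1.
    At 2: p is true, ◇(◇p → p) is true, so p → ◇(◇p → p) is true.
      At 2: ◇(◇p → p) requires ◇p → p at some successor in {0, 1, 2}.
        ◇p → p holds at 0, so ◇(◇p → p) is true at 2.
So □(p → ◇(◇p → p)) is true at 1.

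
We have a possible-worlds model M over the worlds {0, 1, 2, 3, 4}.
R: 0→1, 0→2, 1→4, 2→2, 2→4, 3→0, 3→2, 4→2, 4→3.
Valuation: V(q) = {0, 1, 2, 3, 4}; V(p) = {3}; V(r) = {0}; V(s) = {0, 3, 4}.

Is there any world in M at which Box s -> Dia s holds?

Let φ = Box s -> Dia s. Evaluate φ at each world:
  0 (successors {1, 2}): φ is true.
  1 (successors {4}): φ is true.
  2 (successors {2, 4}): φ is true.
  3 (successors {0, 2}): φ is true.
  4 (successors {2, 3}): φ is true.
Detail at 0 (witness):
  At 0: Box s is false, Dia s is false, so Box s -> Dia s is true.
    At 0: Box s requires s at every successor {1, 2}.
      s fails at 1, so Box s is false at 0.
    At 0: Dia s requires s at some successor in {1, 2}.
      At 1: s is false.
      At 2: s is false.
    So Dia s is false at 0.

Yes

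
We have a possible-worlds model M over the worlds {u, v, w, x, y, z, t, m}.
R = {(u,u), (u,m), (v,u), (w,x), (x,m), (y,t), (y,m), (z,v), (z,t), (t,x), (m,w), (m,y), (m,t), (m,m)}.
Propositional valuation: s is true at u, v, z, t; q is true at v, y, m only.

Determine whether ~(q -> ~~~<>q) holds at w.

No

Recall that <>ψ holds at a world iff ψ holds at some accessible world.
At w: q -> ~~~<>q is true, so ~(q -> ~~~<>q) is false.
  At w: q is false, ~~~<>q is true, so q -> ~~~<>q is true.
    At w: ~~<>q is false, so ~~~<>q is true.
      At w: ~<>q is true, so ~~<>q is false.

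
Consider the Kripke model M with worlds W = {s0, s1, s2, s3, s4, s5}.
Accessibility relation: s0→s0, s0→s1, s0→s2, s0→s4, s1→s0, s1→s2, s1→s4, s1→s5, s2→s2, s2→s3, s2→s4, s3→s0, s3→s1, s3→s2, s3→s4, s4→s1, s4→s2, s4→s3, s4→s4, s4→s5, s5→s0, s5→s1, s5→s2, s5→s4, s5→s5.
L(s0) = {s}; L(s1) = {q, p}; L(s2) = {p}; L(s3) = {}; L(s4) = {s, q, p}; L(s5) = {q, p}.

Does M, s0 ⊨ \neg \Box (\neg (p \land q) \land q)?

Yes

At s0: \Box (\neg (p \land q) \land q) is false, so \neg \Box (\neg (p \land q) \land q) is true.
  At s0: \Box (\neg (p \land q) \land q) requires \neg (p \land q) \land q at every successor {s0, s1, s2, s4}.
    \neg (p \land q) \land q fails at s0, so \Box (\neg (p \land q) \land q) is false at s0.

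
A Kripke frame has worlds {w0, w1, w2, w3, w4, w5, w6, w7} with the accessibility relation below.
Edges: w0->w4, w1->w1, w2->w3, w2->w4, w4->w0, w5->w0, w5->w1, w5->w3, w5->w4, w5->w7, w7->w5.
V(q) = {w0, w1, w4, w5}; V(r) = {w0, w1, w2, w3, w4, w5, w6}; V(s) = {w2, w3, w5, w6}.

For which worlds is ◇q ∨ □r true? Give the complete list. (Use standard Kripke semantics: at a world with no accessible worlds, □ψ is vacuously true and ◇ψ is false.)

Let φ = ◇q ∨ □r. Evaluate φ at each world:
  w0 (successors {w4}): φ is true.
  w1 (successors {w1}): φ is true.
  w2 (successors {w3, w4}): φ is true.
  w3 (successors ∅): φ is true.
  w4 (successors {w0}): φ is true.
  w5 (successors {w0, w1, w3, w4, w7}): φ is true.
  w6 (successors ∅): φ is true.
  w7 (successors {w5}): φ is true.
For instance, at w1:
  At w1: ◇q is true, □r is true, so ◇q ∨ □r is true.
    At w1: ◇q requires q at some successor in {w1}.
      q holds at w1, so ◇q is true at w1.
    At w1: □r requires r at every successor {w1}.
      At w1: r is true.
    So □r is true at w1.
Satisfying worlds: {w0, w1, w2, w3, w4, w5, w6, w7}

w0, w1, w2, w3, w4, w5, w6, w7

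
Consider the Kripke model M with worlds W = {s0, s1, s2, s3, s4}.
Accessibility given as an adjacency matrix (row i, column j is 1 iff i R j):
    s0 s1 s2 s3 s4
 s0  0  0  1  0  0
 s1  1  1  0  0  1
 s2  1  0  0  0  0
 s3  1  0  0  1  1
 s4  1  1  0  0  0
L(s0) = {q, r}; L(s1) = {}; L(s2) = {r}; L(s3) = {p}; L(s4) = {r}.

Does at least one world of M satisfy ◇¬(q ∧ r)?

Let φ = ◇¬(q ∧ r). Evaluate φ at each world:
  s0 (successors {s2}): φ is true.
  s1 (successors {s0, s1, s4}): φ is true.
  s2 (successors {s0}): φ is false.
  s3 (successors {s0, s3, s4}): φ is true.
  s4 (successors {s0, s1}): φ is true.
Detail at s0 (witness):
  At s0: ◇¬(q ∧ r) requires ¬(q ∧ r) at some successor in {s2}.
    ¬(q ∧ r) holds at s2, so ◇¬(q ∧ r) is true at s0.

Yes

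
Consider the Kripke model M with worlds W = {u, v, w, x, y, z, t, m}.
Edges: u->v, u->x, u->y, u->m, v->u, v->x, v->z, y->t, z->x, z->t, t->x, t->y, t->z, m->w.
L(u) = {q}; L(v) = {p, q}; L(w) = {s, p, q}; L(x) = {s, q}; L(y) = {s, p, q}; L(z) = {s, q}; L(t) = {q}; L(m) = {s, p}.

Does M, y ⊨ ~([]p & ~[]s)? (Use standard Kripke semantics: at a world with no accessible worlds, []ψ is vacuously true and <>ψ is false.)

Yes

At y: []p & ~[]s is false, so ~([]p & ~[]s) is true.
  At y: []p is false, ~[]s is true, so []p & ~[]s is false.
    At y: []p requires p at every successor {t}.
      p fails at t, so []p is false at y.
    At y: []s is false, so ~[]s is true.
      At y: []s requires s at every successor {t}.
        s fails at t, so []s is false at y.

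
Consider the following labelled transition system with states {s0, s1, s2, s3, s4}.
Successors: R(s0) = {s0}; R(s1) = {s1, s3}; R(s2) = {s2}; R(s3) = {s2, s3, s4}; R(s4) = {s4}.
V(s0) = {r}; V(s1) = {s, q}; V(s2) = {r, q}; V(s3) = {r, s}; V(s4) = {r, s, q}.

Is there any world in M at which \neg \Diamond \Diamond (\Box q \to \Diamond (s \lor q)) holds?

No

Let φ = \neg \Diamond \Diamond (\Box q \to \Diamond (s \lor q)). Evaluate φ at each world:
  s0 (successors {s0}): φ is false.
  s1 (successors {s1, s3}): φ is false.
  s2 (successors {s2}): φ is false.
  s3 (successors {s2, s3, s4}): φ is false.
  s4 (successors {s4}): φ is false.
For instance, at s1:
  At s1: \Diamond \Diamond (\Box q \to \Diamond (s \lor q)) is true, so \neg \Diamond \Diamond (\Box q \to \Diamond (s \lor q)) is false.
    At s1: \Diamond \Diamond (\Box q \to \Diamond (s \lor q)) requires \Diamond (\Box q \to \Diamond (s \lor q)) at some successor in {s1, s3}.
      \Diamond (\Box q \to \Diamond (s \lor q)) holds at s1, so \Diamond \Diamond (\Box q \to \Diamond (s \lor q)) is true at s1.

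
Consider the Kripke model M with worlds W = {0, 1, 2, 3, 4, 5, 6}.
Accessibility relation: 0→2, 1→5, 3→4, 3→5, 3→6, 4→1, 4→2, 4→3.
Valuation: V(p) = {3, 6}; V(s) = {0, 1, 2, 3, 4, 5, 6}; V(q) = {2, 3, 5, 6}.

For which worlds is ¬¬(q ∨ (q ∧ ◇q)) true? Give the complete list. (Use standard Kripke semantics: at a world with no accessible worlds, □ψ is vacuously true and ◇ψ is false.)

Recall that ◇ψ holds at a world iff ψ holds at some accessible world.
Let φ = ¬¬(q ∨ (q ∧ ◇q)). Evaluate φ at each world:
  0 (successors {2}): φ is false.
  1 (successors {5}): φ is false.
  2 (successors ∅): φ is true.
  3 (successors {4, 5, 6}): φ is true.
  4 (successors {1, 2, 3}): φ is false.
  5 (successors ∅): φ is true.
  6 (successors ∅): φ is true.
For instance, at 1:
  At 1: ¬(q ∨ (q ∧ ◇q)) is true, so ¬¬(q ∨ (q ∧ ◇q)) is false.
    At 1: q ∨ (q ∧ ◇q) is false, so ¬(q ∨ (q ∧ ◇q)) is true.
      At 1: q is false, q ∧ ◇q is false, so q ∨ (q ∧ ◇q) is false.
Satisfying worlds: {2, 3, 5, 6}

2, 3, 5, 6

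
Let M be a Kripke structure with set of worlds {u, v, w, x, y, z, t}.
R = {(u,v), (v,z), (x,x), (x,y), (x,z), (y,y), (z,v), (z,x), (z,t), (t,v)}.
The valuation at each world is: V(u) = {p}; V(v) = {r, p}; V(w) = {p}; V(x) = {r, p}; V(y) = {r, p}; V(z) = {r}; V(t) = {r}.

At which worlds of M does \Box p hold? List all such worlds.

u, w, y, t

Let φ = \Box p. Evaluate φ at each world:
  u (successors {v}): φ is true.
  v (successors {z}): φ is false.
  w (successors ∅): φ is true.
  x (successors {x, y, z}): φ is false.
  y (successors {y}): φ is true.
  z (successors {v, x, t}): φ is false.
  t (successors {v}): φ is true.
For instance, at y:
  At y: \Box p requires p at every successor {y}.
    At y: p is true.
  So \Box p is true at y.
Satisfying worlds: {u, w, y, t}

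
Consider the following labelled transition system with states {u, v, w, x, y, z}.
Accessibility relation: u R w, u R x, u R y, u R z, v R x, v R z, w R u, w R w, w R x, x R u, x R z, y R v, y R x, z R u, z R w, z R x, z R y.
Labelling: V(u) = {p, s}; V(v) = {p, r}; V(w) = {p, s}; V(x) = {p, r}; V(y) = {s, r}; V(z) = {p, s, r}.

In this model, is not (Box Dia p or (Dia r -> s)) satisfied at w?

No

At w: Box Dia p or (Dia r -> s) is true, so not (Box Dia p or (Dia r -> s)) is false.
  At w: Box Dia p is true, Dia r -> s is true, so Box Dia p or (Dia r -> s) is true.
    At w: Box Dia p requires Dia p at every successor {u, w, x}.
      At u: Dia p is true.
      At w: Dia p is true.
      At x: Dia p is true.
    So Box Dia p is true at w.
    At w: Dia r is true, s is true, so Dia r -> s is true.
      At w: Dia r requires r at some successor in {u, w, x}.
        r holds at x, so Dia r is true at w.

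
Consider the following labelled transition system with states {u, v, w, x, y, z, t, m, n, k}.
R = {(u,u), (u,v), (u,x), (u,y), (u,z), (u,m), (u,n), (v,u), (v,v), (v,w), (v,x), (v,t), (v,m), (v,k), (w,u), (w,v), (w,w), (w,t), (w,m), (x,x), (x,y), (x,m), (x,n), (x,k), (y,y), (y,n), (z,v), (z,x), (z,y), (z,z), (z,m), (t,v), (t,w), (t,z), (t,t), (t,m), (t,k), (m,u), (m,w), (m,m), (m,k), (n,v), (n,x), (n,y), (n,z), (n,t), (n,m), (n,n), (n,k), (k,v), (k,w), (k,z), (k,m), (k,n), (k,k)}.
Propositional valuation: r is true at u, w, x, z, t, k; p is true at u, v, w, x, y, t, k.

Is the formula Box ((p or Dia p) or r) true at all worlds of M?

Recall that Box ψ holds at a world iff ψ holds at every accessible world, and Dia ψ holds iff ψ holds at some accessible world.
Let φ = Box ((p or Dia p) or r). Evaluate φ at each world:
  u (successors {u, v, x, y, z, m, n}): φ is true.
  v (successors {u, v, w, x, t, m, k}): φ is true.
  w (successors {u, v, w, t, m}): φ is true.
  x (successors {x, y, m, n, k}): φ is true.
  y (successors {y, n}): φ is true.
  z (successors {v, x, y, z, m}): φ is true.
  t (successors {v, w, z, t, m, k}): φ is true.
  m (successors {u, w, m, k}): φ is true.
  n (successors {v, x, y, z, t, m, n, k}): φ is true.
  k (successors {v, w, z, m, n, k}): φ is true.
For instance, at k:
  At k: Box ((p or Dia p) or r) requires (p or Dia p) or r at every successor {v, w, z, m, n, k}.
    At v: (p or Dia p) or r is true.
    At w: (p or Dia p) or r is true.
    At z: (p or Dia p) or r is true.
    At m: (p or Dia p) or r is true.
    At n: (p or Dia p) or r is true.
    At k: (p or Dia p) or r is true.
  So Box ((p or Dia p) or r) is true at k.

Yes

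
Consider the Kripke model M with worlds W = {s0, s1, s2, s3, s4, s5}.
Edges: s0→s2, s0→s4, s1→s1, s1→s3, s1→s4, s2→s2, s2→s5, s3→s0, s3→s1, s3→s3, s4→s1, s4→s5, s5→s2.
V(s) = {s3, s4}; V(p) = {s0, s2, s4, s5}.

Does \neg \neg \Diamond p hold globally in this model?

Let φ = \neg \neg \Diamond p. Evaluate φ at each world:
  s0 (successors {s2, s4}): φ is true.
  s1 (successors {s1, s3, s4}): φ is true.
  s2 (successors {s2, s5}): φ is true.
  s3 (successors {s0, s1, s3}): φ is true.
  s4 (successors {s1, s5}): φ is true.
  s5 (successors {s2}): φ is true.
For instance, at s4:
  At s4: \neg \Diamond p is false, so \neg \neg \Diamond p is true.
    At s4: \Diamond p is true, so \neg \Diamond p is false.
      At s4: \Diamond p requires p at some successor in {s1, s5}.
        p holds at s5, so \Diamond p is true at s4.

Yes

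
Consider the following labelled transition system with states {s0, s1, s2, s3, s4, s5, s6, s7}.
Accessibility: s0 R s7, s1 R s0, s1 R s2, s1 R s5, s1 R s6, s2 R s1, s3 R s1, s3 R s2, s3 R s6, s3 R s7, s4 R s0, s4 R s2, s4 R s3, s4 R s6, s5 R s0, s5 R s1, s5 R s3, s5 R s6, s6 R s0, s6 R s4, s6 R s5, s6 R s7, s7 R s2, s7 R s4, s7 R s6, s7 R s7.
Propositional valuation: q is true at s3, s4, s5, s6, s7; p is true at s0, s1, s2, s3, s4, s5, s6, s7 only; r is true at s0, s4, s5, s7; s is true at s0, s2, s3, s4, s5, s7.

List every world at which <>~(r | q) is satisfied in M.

Let φ = <>~(r | q). Evaluate φ at each world:
  s0 (successors {s7}): φ is false.
  s1 (successors {s0, s2, s5, s6}): φ is true.
  s2 (successors {s1}): φ is true.
  s3 (successors {s1, s2, s6, s7}): φ is true.
  s4 (successors {s0, s2, s3, s6}): φ is true.
  s5 (successors {s0, s1, s3, s6}): φ is true.
  s6 (successors {s0, s4, s5, s7}): φ is false.
  s7 (successors {s2, s4, s6, s7}): φ is true.
For instance, at s4:
  At s4: <>~(r | q) requires ~(r | q) at some successor in {s0, s2, s3, s6}.
    ~(r | q) holds at s2, so <>~(r | q) is true at s4.
Satisfying worlds: {s1, s2, s3, s4, s5, s7}

s1, s2, s3, s4, s5, s7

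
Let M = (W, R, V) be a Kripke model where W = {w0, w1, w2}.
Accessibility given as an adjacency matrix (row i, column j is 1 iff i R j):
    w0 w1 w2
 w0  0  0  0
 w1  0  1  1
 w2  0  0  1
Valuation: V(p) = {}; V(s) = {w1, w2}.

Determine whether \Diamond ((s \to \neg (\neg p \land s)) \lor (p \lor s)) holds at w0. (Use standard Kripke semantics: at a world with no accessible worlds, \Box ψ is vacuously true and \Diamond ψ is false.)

Recall that \Diamond ψ holds at a world iff ψ holds at some accessible world.
At w0: no accessible worlds, so \Diamond ((s \to \neg (\neg p \land s)) \lor (p \lor s)) is false.

No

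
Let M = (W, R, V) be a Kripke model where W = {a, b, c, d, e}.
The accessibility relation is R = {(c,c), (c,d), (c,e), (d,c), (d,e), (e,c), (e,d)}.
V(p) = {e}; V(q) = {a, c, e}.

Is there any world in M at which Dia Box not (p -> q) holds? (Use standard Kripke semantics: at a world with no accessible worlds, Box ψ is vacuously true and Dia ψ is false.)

Let φ = Dia Box not (p -> q). Evaluate φ at each world:
  a (successors ∅): φ is false.
  b (successors ∅): φ is false.
  c (successors {c, d, e}): φ is false.
  d (successors {c, e}): φ is false.
  e (successors {c, d}): φ is false.
For instance, at d:
  At d: Dia Box not (p -> q) requires Box not (p -> q) at some successor in {c, e}.
    At c: Box not (p -> q) is false.
    At e: Box not (p -> q) is false.
  So Dia Box not (p -> q) is false at d.

No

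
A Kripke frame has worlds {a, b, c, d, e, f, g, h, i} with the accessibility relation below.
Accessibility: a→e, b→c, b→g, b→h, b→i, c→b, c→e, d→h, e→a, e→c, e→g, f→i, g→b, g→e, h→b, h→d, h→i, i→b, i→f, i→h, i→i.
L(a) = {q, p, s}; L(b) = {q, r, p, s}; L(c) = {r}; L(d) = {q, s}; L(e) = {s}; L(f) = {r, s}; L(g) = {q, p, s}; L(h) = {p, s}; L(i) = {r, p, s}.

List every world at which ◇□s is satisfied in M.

b, d, e, f, h, i

Let φ = ◇□s. Evaluate φ at each world:
  a (successors {e}): φ is false.
  b (successors {c, g, h, i}): φ is true.
  c (successors {b, e}): φ is false.
  d (successors {h}): φ is true.
  e (successors {a, c, g}): φ is true.
  f (successors {i}): φ is true.
  g (successors {b, e}): φ is false.
  h (successors {b, d, i}): φ is true.
  i (successors {b, f, h, i}): φ is true.
For instance, at g:
  At g: ◇□s requires □s at some successor in {b, e}.
    At b: □s is false.
    At e: □s is false.
  So ◇□s is false at g.
Satisfying worlds: {b, d, e, f, h, i}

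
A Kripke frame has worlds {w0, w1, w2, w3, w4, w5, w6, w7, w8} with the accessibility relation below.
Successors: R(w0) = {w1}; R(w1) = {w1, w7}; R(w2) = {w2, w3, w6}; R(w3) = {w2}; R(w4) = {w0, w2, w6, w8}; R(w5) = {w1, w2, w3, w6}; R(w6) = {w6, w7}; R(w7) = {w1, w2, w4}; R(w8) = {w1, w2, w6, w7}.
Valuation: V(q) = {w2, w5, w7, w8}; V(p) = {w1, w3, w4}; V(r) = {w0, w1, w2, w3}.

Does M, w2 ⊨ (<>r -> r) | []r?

At w2: <>r -> r is true, []r is false, so (<>r -> r) | []r is true.
  At w2: <>r is true, r is true, so <>r -> r is true.
    At w2: <>r requires r at some successor in {w2, w3, w6}.
      r holds at w2, so <>r is true at w2.
  At w2: []r requires r at every successor {w2, w3, w6}.
    r fails at w6, so []r is false at w2.

Yes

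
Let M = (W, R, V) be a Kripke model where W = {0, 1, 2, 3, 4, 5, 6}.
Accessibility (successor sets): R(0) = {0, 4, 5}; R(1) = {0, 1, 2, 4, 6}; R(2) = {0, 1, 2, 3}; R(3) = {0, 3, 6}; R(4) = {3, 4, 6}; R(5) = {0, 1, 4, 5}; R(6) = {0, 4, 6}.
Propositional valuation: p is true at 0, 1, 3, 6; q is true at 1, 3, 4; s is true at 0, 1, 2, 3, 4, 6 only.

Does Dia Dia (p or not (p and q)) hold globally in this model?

Yes

Let φ = Dia Dia (p or not (p and q)). Evaluate φ at each world:
  0 (successors {0, 4, 5}): φ is true.
  1 (successors {0, 1, 2, 4, 6}): φ is true.
  2 (successors {0, 1, 2, 3}): φ is true.
  3 (successors {0, 3, 6}): φ is true.
  4 (successors {3, 4, 6}): φ is true.
  5 (successors {0, 1, 4, 5}): φ is true.
  6 (successors {0, 4, 6}): φ is true.
For instance, at 6:
  At 6: Dia Dia (p or not (p and q)) requires Dia (p or not (p and q)) at some successor in {0, 4, 6}.
    Dia (p or not (p and q)) holds at 0, so Dia Dia (p or not (p and q)) is true at 6.
      At 0: Dia (p or not (p and q)) requires p or not (p and q) at some successor in {0, 4, 5}.
        p or not (p and q) holds at 0, so Dia (p or not (p and q)) is true at 0.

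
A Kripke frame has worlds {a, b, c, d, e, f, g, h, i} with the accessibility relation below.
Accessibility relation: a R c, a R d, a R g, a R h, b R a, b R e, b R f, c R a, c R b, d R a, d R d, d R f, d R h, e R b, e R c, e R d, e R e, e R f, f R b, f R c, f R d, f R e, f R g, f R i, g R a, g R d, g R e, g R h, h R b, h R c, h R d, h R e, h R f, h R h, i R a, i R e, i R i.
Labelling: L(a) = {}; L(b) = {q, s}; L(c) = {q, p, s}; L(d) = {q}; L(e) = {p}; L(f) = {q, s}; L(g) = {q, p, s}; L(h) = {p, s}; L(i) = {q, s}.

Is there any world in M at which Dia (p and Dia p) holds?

Yes

Let φ = Dia (p and Dia p). Evaluate φ at each world:
  a (successors {c, d, g, h}): φ is true.
  b (successors {a, e, f}): φ is true.
  c (successors {a, b}): φ is false.
  d (successors {a, d, f, h}): φ is true.
  e (successors {b, c, d, e, f}): φ is true.
  f (successors {b, c, d, e, g, i}): φ is true.
  g (successors {a, d, e, h}): φ is true.
  h (successors {b, c, d, e, f, h}): φ is true.
  i (successors {a, e, i}): φ is true.
Detail at a (witness):
  At a: Dia (p and Dia p) requires p and Dia p at some successor in {c, d, g, h}.
    p and Dia p holds at g, so Dia (p and Dia p) is true at a.
      At g: p is true, Dia p is true, so p and Dia p is true.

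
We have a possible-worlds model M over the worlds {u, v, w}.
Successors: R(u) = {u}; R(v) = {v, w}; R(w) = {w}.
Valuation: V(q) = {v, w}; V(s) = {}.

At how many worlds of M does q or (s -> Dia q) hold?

Let φ = q or (s -> Dia q). Evaluate φ at each world:
  u (successors {u}): φ is true.
  v (successors {v, w}): φ is true.
  w (successors {w}): φ is true.
For instance, at v:
  At v: q is true, s -> Dia q is true, so q or (s -> Dia q) is true.
    At v: s is false, Dia q is true, so s -> Dia q is true.
      At v: Dia q requires q at some successor in {v, w}.
        q holds at v, so Dia q is true at v.
Satisfying worlds: {u, v, w}

3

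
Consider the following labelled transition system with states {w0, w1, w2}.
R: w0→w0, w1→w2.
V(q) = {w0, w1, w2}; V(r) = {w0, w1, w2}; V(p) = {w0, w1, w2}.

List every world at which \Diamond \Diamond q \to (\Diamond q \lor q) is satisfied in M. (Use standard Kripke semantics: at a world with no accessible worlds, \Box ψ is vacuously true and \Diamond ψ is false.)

w0, w1, w2

Let φ = \Diamond \Diamond q \to (\Diamond q \lor q). Evaluate φ at each world:
  w0 (successors {w0}): φ is true.
  w1 (successors {w2}): φ is true.
  w2 (successors ∅): φ is true.
For instance, at w0:
  At w0: \Diamond \Diamond q is true, \Diamond q \lor q is true, so \Diamond \Diamond q \to (\Diamond q \lor q) is true.
    At w0: \Diamond \Diamond q requires \Diamond q at some successor in {w0}.
      \Diamond q holds at w0, so \Diamond \Diamond q is true at w0.
    At w0: \Diamond q is true, q is true, so \Diamond q \lor q is true.
      At w0: \Diamond q requires q at some successor in {w0}.
        q holds at w0, so \Diamond q is true at w0.
Satisfying worlds: {w0, w1, w2}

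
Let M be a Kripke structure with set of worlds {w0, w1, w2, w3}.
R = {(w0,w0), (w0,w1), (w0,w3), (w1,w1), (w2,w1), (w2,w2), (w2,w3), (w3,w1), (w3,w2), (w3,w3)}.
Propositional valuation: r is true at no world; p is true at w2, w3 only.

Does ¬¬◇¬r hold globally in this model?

Let φ = ¬¬◇¬r. Evaluate φ at each world:
  w0 (successors {w0, w1, w3}): φ is true.
  w1 (successors {w1}): φ is true.
  w2 (successors {w1, w2, w3}): φ is true.
  w3 (successors {w1, w2, w3}): φ is true.
For instance, at w0:
  At w0: ¬◇¬r is false, so ¬¬◇¬r is true.
    At w0: ◇¬r is true, so ¬◇¬r is false.
      At w0: ◇¬r requires ¬r at some successor in {w0, w1, w3}.
        ¬r holds at w0, so ◇¬r is true at w0.

Yes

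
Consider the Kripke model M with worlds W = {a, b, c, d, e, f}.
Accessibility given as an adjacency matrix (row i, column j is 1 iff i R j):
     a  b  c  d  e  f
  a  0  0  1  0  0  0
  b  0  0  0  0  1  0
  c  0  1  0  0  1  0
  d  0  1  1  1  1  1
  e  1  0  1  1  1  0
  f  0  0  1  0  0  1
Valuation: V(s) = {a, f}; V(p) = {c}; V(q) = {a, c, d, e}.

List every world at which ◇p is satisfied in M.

a, d, e, f

Let φ = ◇p. Evaluate φ at each world:
  a (successors {c}): φ is true.
  b (successors {e}): φ is false.
  c (successors {b, e}): φ is false.
  d (successors {b, c, d, e, f}): φ is true.
  e (successors {a, c, d, e}): φ is true.
  f (successors {c, f}): φ is true.
For instance, at b:
  At b: ◇p requires p at some successor in {e}.
    At e: p is false.
  So ◇p is false at b.
Satisfying worlds: {a, d, e, f}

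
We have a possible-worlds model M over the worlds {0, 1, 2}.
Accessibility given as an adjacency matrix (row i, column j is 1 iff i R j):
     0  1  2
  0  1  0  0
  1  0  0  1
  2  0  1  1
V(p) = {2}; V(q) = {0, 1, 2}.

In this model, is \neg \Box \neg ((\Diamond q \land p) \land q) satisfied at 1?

At 1: \Box \neg ((\Diamond q \land p) \land q) is false, so \neg \Box \neg ((\Diamond q \land p) \land q) is true.
  At 1: \Box \neg ((\Diamond q \land p) \land q) requires \neg ((\Diamond q \land p) \land q) at every successor {2}.
    \neg ((\Diamond q \land p) \land q) fails at 2, so \Box \neg ((\Diamond q \land p) \land q) is false at 1.
      At 2: (\Diamond q \land p) \land q is true, so \neg ((\Diamond q \land p) \land q) is false.

Yes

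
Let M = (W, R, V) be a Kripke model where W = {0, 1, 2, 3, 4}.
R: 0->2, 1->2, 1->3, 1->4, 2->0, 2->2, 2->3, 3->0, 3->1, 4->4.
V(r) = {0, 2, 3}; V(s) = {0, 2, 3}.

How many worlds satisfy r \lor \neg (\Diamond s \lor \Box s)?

Recall that \Box ψ holds at a world iff ψ holds at every accessible world, and \Diamond ψ holds iff ψ holds at some accessible world.
Let φ = r \lor \neg (\Diamond s \lor \Box s). Evaluate φ at each world:
  0 (successors {2}): φ is true.
  1 (successors {2, 3, 4}): φ is false.
  2 (successors {0, 2, 3}): φ is true.
  3 (successors {0, 1}): φ is true.
  4 (successors {4}): φ is true.
For instance, at 4:
  At 4: r is false, \neg (\Diamond s \lor \Box s) is true, so r \lor \neg (\Diamond s \lor \Box s) is true.
    At 4: \Diamond s \lor \Box s is false, so \neg (\Diamond s \lor \Box s) is true.
      At 4: \Diamond s is false, \Box s is false, so \Diamond s \lor \Box s is false.
Satisfying worlds: {0, 2, 3, 4}

4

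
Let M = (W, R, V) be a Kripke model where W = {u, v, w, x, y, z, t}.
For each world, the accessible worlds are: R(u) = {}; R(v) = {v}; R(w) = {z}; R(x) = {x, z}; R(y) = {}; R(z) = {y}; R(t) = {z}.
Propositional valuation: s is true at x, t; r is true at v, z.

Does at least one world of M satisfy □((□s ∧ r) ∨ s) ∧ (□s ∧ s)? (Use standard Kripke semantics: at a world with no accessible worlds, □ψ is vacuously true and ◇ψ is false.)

No

Let φ = □((□s ∧ r) ∨ s) ∧ (□s ∧ s). Evaluate φ at each world:
  u (successors ∅): φ is false.
  v (successors {v}): φ is false.
  w (successors {z}): φ is false.
  x (successors {x, z}): φ is false.
  y (successors ∅): φ is false.
  z (successors {y}): φ is false.
  t (successors {z}): φ is false.
For instance, at z:
  At z: □((□s ∧ r) ∨ s) is false, □s ∧ s is false, so □((□s ∧ r) ∨ s) ∧ (□s ∧ s) is false.
    At z: □((□s ∧ r) ∨ s) requires (□s ∧ r) ∨ s at every successor {y}.
      (□s ∧ r) ∨ s fails at y, so □((□s ∧ r) ∨ s) is false at z.
    At z: □s is false, s is false, so □s ∧ s is false.
      At z: □s requires s at every successor {y}.
        s fails at y, so □s is false at z.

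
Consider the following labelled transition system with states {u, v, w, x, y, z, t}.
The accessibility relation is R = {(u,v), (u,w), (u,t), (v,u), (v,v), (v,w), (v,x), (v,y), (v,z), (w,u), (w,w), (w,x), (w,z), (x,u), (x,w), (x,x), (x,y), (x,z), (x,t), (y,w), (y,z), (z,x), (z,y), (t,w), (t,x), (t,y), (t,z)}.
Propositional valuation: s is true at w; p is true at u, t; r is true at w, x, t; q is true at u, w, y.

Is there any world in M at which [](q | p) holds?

Let φ = [](q | p). Evaluate φ at each world:
  u (successors {v, w, t}): φ is false.
  v (successors {u, v, w, x, y, z}): φ is false.
  w (successors {u, w, x, z}): φ is false.
  x (successors {u, w, x, y, z, t}): φ is false.
  y (successors {w, z}): φ is false.
  z (successors {x, y}): φ is false.
  t (successors {w, x, y, z}): φ is false.
For instance, at y:
  At y: [](q | p) requires q | p at every successor {w, z}.
    q | p fails at z, so [](q | p) is false at y.

No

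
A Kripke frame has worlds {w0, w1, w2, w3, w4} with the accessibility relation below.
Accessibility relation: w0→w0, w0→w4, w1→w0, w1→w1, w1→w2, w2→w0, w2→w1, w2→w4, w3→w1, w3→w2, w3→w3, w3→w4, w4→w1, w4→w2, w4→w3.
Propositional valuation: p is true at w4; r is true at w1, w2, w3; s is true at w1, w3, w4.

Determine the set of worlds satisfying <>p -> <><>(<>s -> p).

w0, w1, w2, w3, w4

Let φ = <>p -> <><>(<>s -> p). Evaluate φ at each world:
  w0 (successors {w0, w4}): φ is true.
  w1 (successors {w0, w1, w2}): φ is true.
  w2 (successors {w0, w1, w4}): φ is true.
  w3 (successors {w1, w2, w3, w4}): φ is true.
  w4 (successors {w1, w2, w3}): φ is true.
For instance, at w4:
  At w4: <>p is false, <><>(<>s -> p) is true, so <>p -> <><>(<>s -> p) is true.
    At w4: <>p requires p at some successor in {w1, w2, w3}.
      At w1: p is false.
      At w2: p is false.
      At w3: p is false.
    So <>p is false at w4.
    At w4: <><>(<>s -> p) requires <>(<>s -> p) at some successor in {w1, w2, w3}.
      <>(<>s -> p) holds at w2, so <><>(<>s -> p) is true at w4.
Satisfying worlds: {w0, w1, w2, w3, w4}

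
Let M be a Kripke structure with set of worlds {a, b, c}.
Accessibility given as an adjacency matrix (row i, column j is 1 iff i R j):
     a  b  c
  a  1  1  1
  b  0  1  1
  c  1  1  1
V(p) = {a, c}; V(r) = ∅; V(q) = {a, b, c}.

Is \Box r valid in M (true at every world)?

Recall that \Box ψ holds at a world iff ψ holds at every accessible world, and \Diamond ψ holds iff ψ holds at some accessible world.
Let φ = \Box r. Evaluate φ at each world:
  a (successors {a, b, c}): φ is false.
  b (successors {b, c}): φ is false.
  c (successors {a, b, c}): φ is false.
Detail at a (counterexample):
  At a: \Box r requires r at every successor {a, b, c}.
    r fails at a, so \Box r is false at a.

No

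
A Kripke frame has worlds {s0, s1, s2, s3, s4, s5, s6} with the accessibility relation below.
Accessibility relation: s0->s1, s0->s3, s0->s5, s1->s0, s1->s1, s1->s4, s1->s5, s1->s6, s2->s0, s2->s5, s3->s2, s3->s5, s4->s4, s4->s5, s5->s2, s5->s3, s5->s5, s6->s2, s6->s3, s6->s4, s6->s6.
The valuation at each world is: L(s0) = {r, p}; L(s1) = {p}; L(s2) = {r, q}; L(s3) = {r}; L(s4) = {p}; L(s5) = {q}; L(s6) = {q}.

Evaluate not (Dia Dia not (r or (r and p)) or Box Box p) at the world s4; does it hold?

No

At s4: Dia Dia not (r or (r and p)) or Box Box p is true, so not (Dia Dia not (r or (r and p)) or Box Box p) is false.
  At s4: Dia Dia not (r or (r and p)) is true, Box Box p is false, so Dia Dia not (r or (r and p)) or Box Box p is true.
    At s4: Dia Dia not (r or (r and p)) requires Dia not (r or (r and p)) at some successor in {s4, s5}.
      Dia not (r or (r and p)) holds at s4, so Dia Dia not (r or (r and p)) is true at s4.
    At s4: Box Box p requires Box p at every successor {s4, s5}.
      Box p fails at s4, so Box Box p is false at s4.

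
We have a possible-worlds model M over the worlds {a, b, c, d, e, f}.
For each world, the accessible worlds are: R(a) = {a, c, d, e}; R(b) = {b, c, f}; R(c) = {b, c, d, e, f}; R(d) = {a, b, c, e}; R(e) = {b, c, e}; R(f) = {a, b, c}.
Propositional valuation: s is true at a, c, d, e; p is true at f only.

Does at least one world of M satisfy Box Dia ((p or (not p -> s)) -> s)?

Yes

Let φ = Box Dia ((p or (not p -> s)) -> s). Evaluate φ at each world:
  a (successors {a, c, d, e}): φ is true.
  b (successors {b, c, f}): φ is true.
  c (successors {b, c, d, e, f}): φ is true.
  d (successors {a, b, c, e}): φ is true.
  e (successors {b, c, e}): φ is true.
  f (successors {a, b, c}): φ is true.
Detail at a (witness):
  At a: Box Dia ((p or (not p -> s)) -> s) requires Dia ((p or (not p -> s)) -> s) at every successor {a, c, d, e}.
    At a: Dia ((p or (not p -> s)) -> s) is true.
    At c: Dia ((p or (not p -> s)) -> s) is true.
    At d: Dia ((p or (not p -> s)) -> s) is true.
    At e: Dia ((p or (not p -> s)) -> s) is true.
  So Box Dia ((p or (not p -> s)) -> s) is true at a.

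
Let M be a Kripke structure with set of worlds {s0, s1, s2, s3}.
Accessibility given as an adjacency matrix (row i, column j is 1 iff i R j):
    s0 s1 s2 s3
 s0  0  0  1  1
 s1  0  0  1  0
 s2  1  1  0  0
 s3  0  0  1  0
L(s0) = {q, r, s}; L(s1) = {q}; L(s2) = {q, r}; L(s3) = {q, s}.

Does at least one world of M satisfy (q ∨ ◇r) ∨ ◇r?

Let φ = (q ∨ ◇r) ∨ ◇r. Evaluate φ at each world:
  s0 (successors {s2, s3}): φ is true.
  s1 (successors {s2}): φ is true.
  s2 (successors {s0, s1}): φ is true.
  s3 (successors {s2}): φ is true.
Detail at s0 (witness):
  At s0: q ∨ ◇r is true, ◇r is true, so (q ∨ ◇r) ∨ ◇r is true.
    At s0: q is true, ◇r is true, so q ∨ ◇r is true.
      At s0: ◇r requires r at some successor in {s2, s3}.
        r holds at s2, so ◇r is true at s0.
    At s0: ◇r requires r at some successor in {s2, s3}.
      r holds at s2, so ◇r is true at s0.

Yes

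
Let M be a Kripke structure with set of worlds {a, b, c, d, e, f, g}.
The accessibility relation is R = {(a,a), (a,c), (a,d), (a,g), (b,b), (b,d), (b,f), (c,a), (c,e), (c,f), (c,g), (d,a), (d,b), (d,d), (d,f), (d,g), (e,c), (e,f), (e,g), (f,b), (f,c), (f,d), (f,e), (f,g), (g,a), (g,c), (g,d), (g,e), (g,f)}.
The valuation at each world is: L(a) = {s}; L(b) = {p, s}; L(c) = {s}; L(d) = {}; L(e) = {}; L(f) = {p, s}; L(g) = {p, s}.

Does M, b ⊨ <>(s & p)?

Yes

At b: <>(s & p) requires s & p at some successor in {b, d, f}.
  s & p holds at b, so <>(s & p) is true at b.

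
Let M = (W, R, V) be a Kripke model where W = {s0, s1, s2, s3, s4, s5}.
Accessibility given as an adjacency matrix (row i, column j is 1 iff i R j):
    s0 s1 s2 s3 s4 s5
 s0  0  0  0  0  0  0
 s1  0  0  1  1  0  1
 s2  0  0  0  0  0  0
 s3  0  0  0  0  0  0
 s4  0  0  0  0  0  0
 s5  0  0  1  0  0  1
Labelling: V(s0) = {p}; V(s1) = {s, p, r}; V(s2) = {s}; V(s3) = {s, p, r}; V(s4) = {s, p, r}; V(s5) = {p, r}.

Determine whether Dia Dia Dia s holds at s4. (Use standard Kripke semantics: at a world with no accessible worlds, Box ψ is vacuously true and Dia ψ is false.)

No

At s4: no accessible worlds, so Dia Dia Dia s is false.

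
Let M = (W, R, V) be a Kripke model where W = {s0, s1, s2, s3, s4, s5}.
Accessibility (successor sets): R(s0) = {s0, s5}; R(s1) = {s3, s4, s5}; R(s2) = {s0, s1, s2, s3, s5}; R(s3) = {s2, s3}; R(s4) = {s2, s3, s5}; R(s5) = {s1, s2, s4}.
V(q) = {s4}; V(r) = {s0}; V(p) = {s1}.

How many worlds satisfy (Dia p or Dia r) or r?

3

Recall that Dia ψ holds at a world iff ψ holds at some accessible world.
Let φ = (Dia p or Dia r) or r. Evaluate φ at each world:
  s0 (successors {s0, s5}): φ is true.
  s1 (successors {s3, s4, s5}): φ is false.
  s2 (successors {s0, s1, s2, s3, s5}): φ is true.
  s3 (successors {s2, s3}): φ is false.
  s4 (successors {s2, s3, s5}): φ is false.
  s5 (successors {s1, s2, s4}): φ is true.
For instance, at s1:
  At s1: Dia p or Dia r is false, r is false, so (Dia p or Dia r) or r is false.
    At s1: Dia p is false, Dia r is false, so Dia p or Dia r is false.
      At s1: Dia p requires p at some successor in {s3, s4, s5}.
        At s3: p is false.
        At s4: p is false.
        At s5: p is false.
      So Dia p is false at s1.
      At s1: Dia r requires r at some successor in {s3, s4, s5}.
        At s3: r is false.
        At s4: r is false.
        At s5: r is false.
      So Dia r is false at s1.
Satisfying worlds: {s0, s2, s5}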